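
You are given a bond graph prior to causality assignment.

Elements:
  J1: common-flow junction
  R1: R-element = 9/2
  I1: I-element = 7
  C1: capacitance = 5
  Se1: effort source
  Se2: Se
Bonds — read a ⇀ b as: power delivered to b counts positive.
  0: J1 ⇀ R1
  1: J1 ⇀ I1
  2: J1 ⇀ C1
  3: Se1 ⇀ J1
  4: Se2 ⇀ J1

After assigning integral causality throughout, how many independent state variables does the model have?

2  (C1, I1 all integral)

bond 3 →J1  (Se1 (Se) sets effort on bond)
bond 4 →J1  (Se2: effort source, stroke at far end)
bond 1 →I1  (I1 integral (f out))
bond 0 →J1  (J1: bond 1 brought flow, rest push out)
bond 2 →J1  (1-jn J1 has f-setter on 1)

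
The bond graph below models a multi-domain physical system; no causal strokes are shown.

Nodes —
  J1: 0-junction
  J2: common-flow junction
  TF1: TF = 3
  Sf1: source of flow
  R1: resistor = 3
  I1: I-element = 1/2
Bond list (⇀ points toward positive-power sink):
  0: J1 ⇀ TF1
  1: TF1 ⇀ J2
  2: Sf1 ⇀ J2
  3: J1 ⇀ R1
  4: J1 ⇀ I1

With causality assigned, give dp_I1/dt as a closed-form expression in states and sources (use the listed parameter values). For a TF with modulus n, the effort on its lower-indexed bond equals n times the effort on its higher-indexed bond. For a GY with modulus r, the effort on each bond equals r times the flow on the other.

b2 |Sf1  (Sf1: flow source, stroke at near end)
b1 |J2  (J2 flow already set via bond 2)
b0 |TF1  (through TF1, causality passes straight; one stroke at TF1)
b4 |I1  (prefer integral on I1)
b3 |J1  (J1 needs exactly one e-in)

dp_I1/dt = -F_Sf1 - 6*p_I1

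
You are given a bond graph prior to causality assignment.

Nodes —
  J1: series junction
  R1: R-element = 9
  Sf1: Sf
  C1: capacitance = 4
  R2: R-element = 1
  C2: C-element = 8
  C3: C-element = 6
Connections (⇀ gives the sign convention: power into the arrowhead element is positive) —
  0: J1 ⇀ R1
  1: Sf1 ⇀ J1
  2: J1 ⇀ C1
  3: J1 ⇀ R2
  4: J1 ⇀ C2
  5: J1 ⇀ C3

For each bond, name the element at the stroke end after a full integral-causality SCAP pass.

#1 stroke at Sf1  (Sf1 fixes flow; stroke at Sf1)
#0 stroke at J1  (J1: bond 1 brought flow, rest push out)
#2 stroke at J1  (J1 flow already set via bond 1)
#3 stroke at J1  (J1 flow already set via bond 1)
#4 stroke at J1  (common-f at J1 fixed by 1)
#5 stroke at J1  (J1 flow already set via bond 1)

b0 stroke→J1
b1 stroke→Sf1
b2 stroke→J1
b3 stroke→J1
b4 stroke→J1
b5 stroke→J1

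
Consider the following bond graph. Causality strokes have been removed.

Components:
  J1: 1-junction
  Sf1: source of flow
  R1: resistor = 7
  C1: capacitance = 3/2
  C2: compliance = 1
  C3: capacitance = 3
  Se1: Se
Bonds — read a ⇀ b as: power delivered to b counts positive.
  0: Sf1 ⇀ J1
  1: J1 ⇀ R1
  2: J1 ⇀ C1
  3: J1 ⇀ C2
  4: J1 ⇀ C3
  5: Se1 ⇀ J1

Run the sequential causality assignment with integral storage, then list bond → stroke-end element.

#0 →Sf1  (Sf1: flow source, stroke at near end)
#5 →J1  (Se1: effort source, stroke at far end)
#1 →J1  (J1 flow already set via bond 0)
#2 →J1  (1-jn J1 has f-setter on 0)
#3 →J1  (J1: bond 0 brought flow, rest push out)
#4 →J1  (J1 flow already set via bond 0)

b0 stroke→Sf1
b1 stroke→J1
b2 stroke→J1
b3 stroke→J1
b4 stroke→J1
b5 stroke→J1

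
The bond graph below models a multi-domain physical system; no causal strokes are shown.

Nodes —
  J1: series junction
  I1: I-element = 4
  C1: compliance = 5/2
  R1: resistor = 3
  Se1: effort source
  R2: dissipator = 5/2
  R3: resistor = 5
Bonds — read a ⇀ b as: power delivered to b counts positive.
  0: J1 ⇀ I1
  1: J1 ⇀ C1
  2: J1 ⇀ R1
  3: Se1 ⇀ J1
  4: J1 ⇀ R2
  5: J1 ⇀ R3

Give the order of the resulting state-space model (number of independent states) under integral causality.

β3 →J1  (Se1: effort source, stroke at far end)
β0 →I1  (I1 outputs flow p/I1)
β1 →J1  (J1: bond 0 brought flow, rest push out)
β2 →J1  (J1: bond 0 brought flow, rest push out)
β4 →J1  (J1 flow already set via bond 0)
β5 →J1  (J1: bond 0 brought flow, rest push out)

2  (C1, I1 all integral)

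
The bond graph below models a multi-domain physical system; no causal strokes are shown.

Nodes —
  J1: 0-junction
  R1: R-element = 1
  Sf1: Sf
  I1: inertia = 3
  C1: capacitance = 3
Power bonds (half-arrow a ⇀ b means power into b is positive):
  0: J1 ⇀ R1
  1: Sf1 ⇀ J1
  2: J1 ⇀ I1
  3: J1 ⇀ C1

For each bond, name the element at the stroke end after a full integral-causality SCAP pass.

#1 →Sf1  (source Sf1 imposes f)
#2 →I1  (I1: I, integral causality)
#3 →J1  (C1 integral (e out))
#0 →R1  (J1 effort already set via bond 3)

bond 0 stroke→R1
bond 1 stroke→Sf1
bond 2 stroke→I1
bond 3 stroke→J1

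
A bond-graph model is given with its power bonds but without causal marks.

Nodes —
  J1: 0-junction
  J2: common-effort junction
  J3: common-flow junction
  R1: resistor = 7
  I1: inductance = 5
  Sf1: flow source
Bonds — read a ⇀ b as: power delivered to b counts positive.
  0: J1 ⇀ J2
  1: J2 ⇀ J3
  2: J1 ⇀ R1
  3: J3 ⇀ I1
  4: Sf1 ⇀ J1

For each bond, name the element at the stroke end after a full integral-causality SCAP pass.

β4 stroke at Sf1  (Sf1 fixes flow; stroke at Sf1)
β3 stroke at I1  (I1 integral (f out))
β1 stroke at J3  (J3: bond 3 brought flow, rest push out)
β0 stroke at J2  (J2: last free bond brings effort in)
β2 stroke at J1  (only one effort-in slot at J1)

#0 →J2
#1 →J3
#2 →J1
#3 →I1
#4 →Sf1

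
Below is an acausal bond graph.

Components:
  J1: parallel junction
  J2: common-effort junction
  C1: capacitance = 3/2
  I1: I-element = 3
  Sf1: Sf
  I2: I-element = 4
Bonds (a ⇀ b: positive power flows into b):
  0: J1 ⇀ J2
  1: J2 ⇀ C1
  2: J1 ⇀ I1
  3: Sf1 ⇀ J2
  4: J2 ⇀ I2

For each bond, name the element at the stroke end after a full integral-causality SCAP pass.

#0 →J1
#1 →J2
#2 →I1
#3 →Sf1
#4 →I2

bond 3 stroke at Sf1  (Sf1 (Sf) sets flow on bond)
bond 1 stroke at J2  (C1 integral (e out))
bond 0 stroke at J1  (J2 effort already set via bond 1)
bond 4 stroke at I2  (0-jn J2 has e-setter on 1)
bond 2 stroke at I1  (J1 effort already set via bond 0)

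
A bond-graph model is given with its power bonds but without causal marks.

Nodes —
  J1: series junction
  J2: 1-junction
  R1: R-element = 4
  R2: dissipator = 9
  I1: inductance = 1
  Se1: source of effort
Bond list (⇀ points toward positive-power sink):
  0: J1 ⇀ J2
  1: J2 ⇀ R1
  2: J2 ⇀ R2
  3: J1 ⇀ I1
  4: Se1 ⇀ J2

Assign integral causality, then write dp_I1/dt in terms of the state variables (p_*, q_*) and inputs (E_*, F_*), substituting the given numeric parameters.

bond 4 →J2  (Se1 fixes effort; stroke away)
bond 3 →I1  (I1 integral (f out))
bond 0 →J1  (J1: bond 3 brought flow, rest push out)
bond 1 →J2  (1-jn J2 has f-setter on 0)
bond 2 →J2  (J2 flow already set via bond 0)

dp_I1/dt = E_Se1 - 13*p_I1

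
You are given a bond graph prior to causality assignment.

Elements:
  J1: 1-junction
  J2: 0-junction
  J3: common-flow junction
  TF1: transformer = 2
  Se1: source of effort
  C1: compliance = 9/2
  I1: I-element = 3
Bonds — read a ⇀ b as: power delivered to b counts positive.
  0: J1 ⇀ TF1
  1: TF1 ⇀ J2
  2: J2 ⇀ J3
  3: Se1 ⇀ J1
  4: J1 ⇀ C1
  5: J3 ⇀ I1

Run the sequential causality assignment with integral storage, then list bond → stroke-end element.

β3 →J1  (Se1: effort source, stroke at far end)
β4 →J1  (prefer integral on C1)
β0 →TF1  (J1: last free bond brings flow in)
β1 →J2  (TF TF1: opposite of bond 0)
β2 →J3  (J2 effort already set via bond 1)
β5 →I1  (J3: last free bond brings flow in)

#0 stroke at TF1
#1 stroke at J2
#2 stroke at J3
#3 stroke at J1
#4 stroke at J1
#5 stroke at I1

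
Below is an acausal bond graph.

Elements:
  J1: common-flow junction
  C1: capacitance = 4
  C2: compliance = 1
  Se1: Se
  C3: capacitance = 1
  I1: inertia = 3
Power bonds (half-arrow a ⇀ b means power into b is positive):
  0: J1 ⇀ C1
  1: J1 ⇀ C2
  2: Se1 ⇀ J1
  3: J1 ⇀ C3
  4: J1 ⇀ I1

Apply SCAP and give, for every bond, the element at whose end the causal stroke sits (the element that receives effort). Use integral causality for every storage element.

bond 2 |J1  (source Se1 imposes e)
bond 0 |J1  (C1: C, integral causality)
bond 1 |J1  (C2 outputs effort q/C2)
bond 3 |J1  (C3 outputs effort q/C3)
bond 4 |I1  (closing 1-jn rule on J1)

b0 stroke at J1
b1 stroke at J1
b2 stroke at J1
b3 stroke at J1
b4 stroke at I1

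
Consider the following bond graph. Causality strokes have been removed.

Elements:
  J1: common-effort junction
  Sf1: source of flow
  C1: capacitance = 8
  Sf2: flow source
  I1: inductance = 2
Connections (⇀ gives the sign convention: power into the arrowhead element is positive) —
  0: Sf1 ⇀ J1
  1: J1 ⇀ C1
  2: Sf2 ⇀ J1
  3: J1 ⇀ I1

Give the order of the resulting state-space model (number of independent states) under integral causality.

2  (C1, I1 all integral)

β0 stroke at Sf1  (Sf1 fixes flow; stroke at Sf1)
β2 stroke at Sf2  (Sf2 fixes flow; stroke at Sf2)
β1 stroke at J1  (C1 integral (e out))
β3 stroke at I1  (J1 effort already set via bond 1)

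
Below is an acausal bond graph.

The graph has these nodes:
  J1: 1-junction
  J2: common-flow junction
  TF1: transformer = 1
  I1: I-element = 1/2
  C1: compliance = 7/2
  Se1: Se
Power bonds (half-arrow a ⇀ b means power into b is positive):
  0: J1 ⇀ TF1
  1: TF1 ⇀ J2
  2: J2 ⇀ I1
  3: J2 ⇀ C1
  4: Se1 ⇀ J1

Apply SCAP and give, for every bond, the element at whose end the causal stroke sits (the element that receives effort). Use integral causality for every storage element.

b0 →TF1
b1 →J2
b2 →I1
b3 →J2
b4 →J1

#4 stroke→J1  (Se1 (Se) sets effort on bond)
#0 stroke→TF1  (only one flow-in slot at J1)
#1 stroke→J2  (TF TF1: opposite of bond 0)
#2 stroke→I1  (I1 integral (f out))
#3 stroke→J2  (common-f at J2 fixed by 2)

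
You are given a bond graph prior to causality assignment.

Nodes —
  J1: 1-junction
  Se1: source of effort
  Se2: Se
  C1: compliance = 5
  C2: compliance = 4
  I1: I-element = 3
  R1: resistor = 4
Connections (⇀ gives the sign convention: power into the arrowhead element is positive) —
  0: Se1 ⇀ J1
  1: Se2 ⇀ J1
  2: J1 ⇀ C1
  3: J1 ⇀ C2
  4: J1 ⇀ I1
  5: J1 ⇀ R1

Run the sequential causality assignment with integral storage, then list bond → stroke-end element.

b0 stroke→J1  (Se1: effort source, stroke at far end)
b1 stroke→J1  (source Se2 imposes e)
b2 stroke→J1  (C1: C, integral causality)
b3 stroke→J1  (C2: C, integral causality)
b4 stroke→I1  (I1 outputs flow p/I1)
b5 stroke→J1  (1-jn J1 has f-setter on 4)

bond 0 stroke→J1
bond 1 stroke→J1
bond 2 stroke→J1
bond 3 stroke→J1
bond 4 stroke→I1
bond 5 stroke→J1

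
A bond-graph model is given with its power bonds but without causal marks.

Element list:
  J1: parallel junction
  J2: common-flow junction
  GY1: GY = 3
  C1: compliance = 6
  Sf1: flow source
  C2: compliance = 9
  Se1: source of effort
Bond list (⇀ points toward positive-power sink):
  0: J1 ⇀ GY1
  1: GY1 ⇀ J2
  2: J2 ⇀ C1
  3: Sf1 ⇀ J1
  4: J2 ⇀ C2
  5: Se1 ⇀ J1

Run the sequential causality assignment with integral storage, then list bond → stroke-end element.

b0 stroke→GY1
b1 stroke→GY1
b2 stroke→J2
b3 stroke→Sf1
b4 stroke→J2
b5 stroke→J1

b3 stroke→Sf1  (source Sf1 imposes f)
b5 stroke→J1  (source Se1 imposes e)
b0 stroke→GY1  (J1: bond 5 brought effort, rest push out)
b1 stroke→GY1  (GY GY1: same side as bond 0)
b2 stroke→J2  (1-jn J2 has f-setter on 1)
b4 stroke→J2  (J2 flow already set via bond 1)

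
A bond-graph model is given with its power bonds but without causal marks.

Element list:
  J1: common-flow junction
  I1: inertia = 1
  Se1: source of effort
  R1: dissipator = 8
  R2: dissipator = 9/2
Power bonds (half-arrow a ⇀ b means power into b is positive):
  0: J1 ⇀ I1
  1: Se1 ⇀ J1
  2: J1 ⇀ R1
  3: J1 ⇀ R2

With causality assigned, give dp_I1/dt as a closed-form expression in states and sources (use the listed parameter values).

dp_I1/dt = E_Se1 - 25*p_I1/2

bond 1 →J1  (Se1 fixes effort; stroke away)
bond 0 →I1  (prefer integral on I1)
bond 2 →J1  (common-f at J1 fixed by 0)
bond 3 →J1  (common-f at J1 fixed by 0)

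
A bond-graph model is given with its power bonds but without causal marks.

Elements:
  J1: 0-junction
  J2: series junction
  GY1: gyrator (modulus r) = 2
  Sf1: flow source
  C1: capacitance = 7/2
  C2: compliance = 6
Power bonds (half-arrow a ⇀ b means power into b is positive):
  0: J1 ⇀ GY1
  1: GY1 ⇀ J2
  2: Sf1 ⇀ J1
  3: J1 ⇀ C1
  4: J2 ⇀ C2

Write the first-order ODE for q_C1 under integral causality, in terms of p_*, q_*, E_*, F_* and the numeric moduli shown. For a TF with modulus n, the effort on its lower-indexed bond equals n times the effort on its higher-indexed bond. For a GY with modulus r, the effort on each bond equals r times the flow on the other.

dq_C1/dt = F_Sf1 - q_C2/12

bond 2 stroke at Sf1  (Sf1: flow source, stroke at near end)
bond 3 stroke at J1  (C1 outputs effort q/C1)
bond 0 stroke at GY1  (J1 effort already set via bond 3)
bond 1 stroke at GY1  (GY1 both-in/both-out from 0)
bond 4 stroke at J2  (J2 flow already set via bond 1)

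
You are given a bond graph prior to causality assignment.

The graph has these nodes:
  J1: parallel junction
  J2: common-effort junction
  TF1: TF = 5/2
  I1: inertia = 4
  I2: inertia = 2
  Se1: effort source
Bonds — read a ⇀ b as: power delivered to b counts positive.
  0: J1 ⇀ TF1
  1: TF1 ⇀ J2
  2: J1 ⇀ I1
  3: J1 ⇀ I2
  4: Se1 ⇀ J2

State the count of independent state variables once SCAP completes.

b4 stroke→J2  (Se1 (Se) sets effort on bond)
b1 stroke→TF1  (J2 effort already set via bond 4)
b0 stroke→J1  (TF1: transformer flips bond 1)
b2 stroke→I1  (common-e at J1 fixed by 0)
b3 stroke→I2  (J1 effort already set via bond 0)

2  (I1, I2 all integral)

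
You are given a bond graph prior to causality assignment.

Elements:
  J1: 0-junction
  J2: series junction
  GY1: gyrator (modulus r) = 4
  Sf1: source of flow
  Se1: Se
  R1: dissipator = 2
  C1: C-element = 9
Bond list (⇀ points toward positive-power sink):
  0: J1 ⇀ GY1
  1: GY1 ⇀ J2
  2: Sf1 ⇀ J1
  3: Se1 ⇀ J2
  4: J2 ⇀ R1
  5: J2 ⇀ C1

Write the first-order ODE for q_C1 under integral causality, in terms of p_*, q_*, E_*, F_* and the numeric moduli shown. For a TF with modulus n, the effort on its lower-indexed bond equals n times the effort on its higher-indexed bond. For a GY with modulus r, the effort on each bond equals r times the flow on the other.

#2 stroke at Sf1  (source Sf1 imposes f)
#3 stroke at J2  (Se1 (Se) sets effort on bond)
#0 stroke at J1  (closing 0-jn rule on J1)
#1 stroke at J2  (through GY1, causality inverts; strokes same side of GY1)
#5 stroke at J2  (C1 integral (e out))
#4 stroke at R1  (J2: last free bond brings flow in)

dq_C1/dt = E_Se1/2 + 2*F_Sf1 - q_C1/18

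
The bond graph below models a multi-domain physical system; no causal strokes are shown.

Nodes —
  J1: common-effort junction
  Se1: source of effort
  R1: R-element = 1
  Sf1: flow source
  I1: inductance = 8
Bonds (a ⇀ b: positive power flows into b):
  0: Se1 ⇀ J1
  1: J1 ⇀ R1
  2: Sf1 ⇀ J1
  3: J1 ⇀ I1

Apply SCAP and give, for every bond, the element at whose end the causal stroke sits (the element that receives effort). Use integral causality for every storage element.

b0 stroke at J1  (source Se1 imposes e)
b2 stroke at Sf1  (Sf1 (Sf) sets flow on bond)
b1 stroke at R1  (common-e at J1 fixed by 0)
b3 stroke at I1  (J1: bond 0 brought effort, rest push out)

#0 stroke→J1
#1 stroke→R1
#2 stroke→Sf1
#3 stroke→I1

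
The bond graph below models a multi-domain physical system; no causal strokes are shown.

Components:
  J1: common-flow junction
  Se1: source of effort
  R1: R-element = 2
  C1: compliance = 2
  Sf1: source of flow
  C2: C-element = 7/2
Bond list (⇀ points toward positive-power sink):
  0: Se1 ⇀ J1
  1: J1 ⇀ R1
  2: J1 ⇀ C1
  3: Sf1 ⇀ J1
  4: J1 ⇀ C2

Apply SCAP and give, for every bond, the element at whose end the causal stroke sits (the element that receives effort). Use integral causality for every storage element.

bond 0 stroke at J1
bond 1 stroke at J1
bond 2 stroke at J1
bond 3 stroke at Sf1
bond 4 stroke at J1

#0 |J1  (source Se1 imposes e)
#3 |Sf1  (Sf1 fixes flow; stroke at Sf1)
#1 |J1  (J1 flow already set via bond 3)
#2 |J1  (common-f at J1 fixed by 3)
#4 |J1  (J1: bond 3 brought flow, rest push out)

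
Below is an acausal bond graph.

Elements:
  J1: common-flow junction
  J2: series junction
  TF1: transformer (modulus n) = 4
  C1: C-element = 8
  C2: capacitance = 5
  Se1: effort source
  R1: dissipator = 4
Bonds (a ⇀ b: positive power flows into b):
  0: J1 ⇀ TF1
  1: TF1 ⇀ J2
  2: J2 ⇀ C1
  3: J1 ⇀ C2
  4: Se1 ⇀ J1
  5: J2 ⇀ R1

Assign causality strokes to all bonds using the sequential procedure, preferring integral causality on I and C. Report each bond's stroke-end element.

bond 0 →TF1
bond 1 →J2
bond 2 →J2
bond 3 →J1
bond 4 →J1
bond 5 →R1

#4 stroke at J1  (Se1: effort source, stroke at far end)
#2 stroke at J2  (C1 integral (e out))
#3 stroke at J1  (prefer integral on C2)
#0 stroke at TF1  (closing 1-jn rule on J1)
#1 stroke at J2  (TF1: transformer flips bond 0)
#5 stroke at R1  (J2: last free bond brings flow in)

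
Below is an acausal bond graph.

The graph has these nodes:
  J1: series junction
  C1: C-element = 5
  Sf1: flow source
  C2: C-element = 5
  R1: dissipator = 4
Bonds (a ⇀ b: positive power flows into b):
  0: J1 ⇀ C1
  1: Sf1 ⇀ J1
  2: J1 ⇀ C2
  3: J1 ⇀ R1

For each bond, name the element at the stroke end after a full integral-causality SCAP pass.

bond 0 stroke→J1
bond 1 stroke→Sf1
bond 2 stroke→J1
bond 3 stroke→J1

b1 stroke at Sf1  (Sf1 fixes flow; stroke at Sf1)
b0 stroke at J1  (J1: bond 1 brought flow, rest push out)
b2 stroke at J1  (1-jn J1 has f-setter on 1)
b3 stroke at J1  (J1: bond 1 brought flow, rest push out)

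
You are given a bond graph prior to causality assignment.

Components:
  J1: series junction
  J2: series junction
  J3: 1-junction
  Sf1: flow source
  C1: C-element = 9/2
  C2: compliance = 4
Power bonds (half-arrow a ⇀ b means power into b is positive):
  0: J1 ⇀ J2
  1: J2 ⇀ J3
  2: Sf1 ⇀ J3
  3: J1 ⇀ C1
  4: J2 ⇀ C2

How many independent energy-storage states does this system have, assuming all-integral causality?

2  (C1, C2 all integral)

β2 stroke→Sf1  (source Sf1 imposes f)
β1 stroke→J3  (J3 flow already set via bond 2)
β0 stroke→J2  (1-jn J2 has f-setter on 1)
β4 stroke→J2  (J2: bond 1 brought flow, rest push out)
β3 stroke→J1  (J1 flow already set via bond 0)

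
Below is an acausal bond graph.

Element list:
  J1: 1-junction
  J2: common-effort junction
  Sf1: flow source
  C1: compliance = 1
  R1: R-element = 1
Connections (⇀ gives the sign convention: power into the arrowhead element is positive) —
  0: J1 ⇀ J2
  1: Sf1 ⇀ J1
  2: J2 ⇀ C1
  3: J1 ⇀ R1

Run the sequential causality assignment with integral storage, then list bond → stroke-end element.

bond 1 stroke→Sf1  (Sf1 (Sf) sets flow on bond)
bond 0 stroke→J1  (common-f at J1 fixed by 1)
bond 3 stroke→J1  (J1 flow already set via bond 1)
bond 2 stroke→J2  (closing 0-jn rule on J2)

#0 |J1
#1 |Sf1
#2 |J2
#3 |J1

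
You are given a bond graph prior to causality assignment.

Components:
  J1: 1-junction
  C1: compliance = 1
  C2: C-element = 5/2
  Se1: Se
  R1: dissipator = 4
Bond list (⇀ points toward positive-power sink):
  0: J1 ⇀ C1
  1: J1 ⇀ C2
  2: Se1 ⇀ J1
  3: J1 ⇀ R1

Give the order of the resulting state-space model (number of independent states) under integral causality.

2  (C1, C2 all integral)

#2 |J1  (Se1: effort source, stroke at far end)
#0 |J1  (C1: C, integral causality)
#1 |J1  (C2 integral (e out))
#3 |R1  (closing 1-jn rule on J1)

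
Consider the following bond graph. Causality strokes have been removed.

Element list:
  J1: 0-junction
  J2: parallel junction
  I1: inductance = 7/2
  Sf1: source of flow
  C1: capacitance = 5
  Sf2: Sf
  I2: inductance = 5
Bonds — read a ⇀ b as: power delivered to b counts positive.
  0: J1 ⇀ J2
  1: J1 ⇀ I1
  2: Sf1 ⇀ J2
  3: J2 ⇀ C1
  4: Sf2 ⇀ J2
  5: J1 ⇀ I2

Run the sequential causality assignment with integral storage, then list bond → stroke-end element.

β2 |Sf1  (Sf1 fixes flow; stroke at Sf1)
β4 |Sf2  (Sf2 fixes flow; stroke at Sf2)
β1 |I1  (prefer integral on I1)
β3 |J2  (prefer integral on C1)
β0 |J1  (0-jn J2 has e-setter on 3)
β5 |I2  (J1 effort already set via bond 0)

β0 →J1
β1 →I1
β2 →Sf1
β3 →J2
β4 →Sf2
β5 →I2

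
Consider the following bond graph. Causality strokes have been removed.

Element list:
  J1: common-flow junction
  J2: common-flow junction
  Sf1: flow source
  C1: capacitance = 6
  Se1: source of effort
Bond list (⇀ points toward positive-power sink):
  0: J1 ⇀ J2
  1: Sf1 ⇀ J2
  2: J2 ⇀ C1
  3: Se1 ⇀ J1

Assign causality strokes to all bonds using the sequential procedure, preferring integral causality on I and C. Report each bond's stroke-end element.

bond 1 stroke→Sf1  (Sf1 fixes flow; stroke at Sf1)
bond 3 stroke→J1  (Se1: effort source, stroke at far end)
bond 0 stroke→J2  (J1: last free bond brings flow in)
bond 2 stroke→J2  (common-f at J2 fixed by 1)

#0 |J2
#1 |Sf1
#2 |J2
#3 |J1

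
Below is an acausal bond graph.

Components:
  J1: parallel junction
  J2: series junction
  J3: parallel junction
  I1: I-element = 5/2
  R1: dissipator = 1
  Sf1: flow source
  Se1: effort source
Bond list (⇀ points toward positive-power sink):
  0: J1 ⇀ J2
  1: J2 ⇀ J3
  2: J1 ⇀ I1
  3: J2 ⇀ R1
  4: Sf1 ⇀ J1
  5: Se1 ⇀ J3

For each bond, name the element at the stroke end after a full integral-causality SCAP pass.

β4 stroke at Sf1  (Sf1 fixes flow; stroke at Sf1)
β5 stroke at J3  (source Se1 imposes e)
β1 stroke at J2  (common-e at J3 fixed by 5)
β2 stroke at I1  (prefer integral on I1)
β0 stroke at J1  (J1: last free bond brings effort in)
β3 stroke at J2  (1-jn J2 has f-setter on 0)

bond 0 stroke→J1
bond 1 stroke→J2
bond 2 stroke→I1
bond 3 stroke→J2
bond 4 stroke→Sf1
bond 5 stroke→J3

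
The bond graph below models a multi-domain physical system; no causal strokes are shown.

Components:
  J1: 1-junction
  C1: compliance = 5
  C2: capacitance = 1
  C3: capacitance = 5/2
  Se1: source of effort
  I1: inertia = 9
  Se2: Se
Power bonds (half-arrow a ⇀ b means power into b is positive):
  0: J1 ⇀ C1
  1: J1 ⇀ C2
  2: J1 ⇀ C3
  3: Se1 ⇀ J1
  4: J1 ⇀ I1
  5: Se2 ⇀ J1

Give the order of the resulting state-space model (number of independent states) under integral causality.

4  (C1, C2, C3, I1 all integral)

b3 |J1  (Se1 (Se) sets effort on bond)
b5 |J1  (Se2 fixes effort; stroke away)
b0 |J1  (prefer integral on C1)
b1 |J1  (C2 outputs effort q/C2)
b2 |J1  (C3 integral (e out))
b4 |I1  (closing 1-jn rule on J1)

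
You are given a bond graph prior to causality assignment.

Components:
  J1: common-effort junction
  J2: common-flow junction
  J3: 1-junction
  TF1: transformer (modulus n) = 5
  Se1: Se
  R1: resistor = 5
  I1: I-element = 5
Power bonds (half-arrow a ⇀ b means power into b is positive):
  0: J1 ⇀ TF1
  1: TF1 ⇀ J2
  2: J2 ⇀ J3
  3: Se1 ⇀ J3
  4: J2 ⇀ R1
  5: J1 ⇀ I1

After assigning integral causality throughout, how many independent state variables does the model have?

β3 stroke at J3  (Se1 (Se) sets effort on bond)
β2 stroke at J2  (J3 needs exactly one f-in)
β5 stroke at I1  (I1: I, integral causality)
β0 stroke at J1  (J1: last free bond brings effort in)
β1 stroke at TF1  (through TF1, causality passes straight; one stroke at TF1)
β4 stroke at J2  (J2 flow already set via bond 1)

1  (I1 all integral)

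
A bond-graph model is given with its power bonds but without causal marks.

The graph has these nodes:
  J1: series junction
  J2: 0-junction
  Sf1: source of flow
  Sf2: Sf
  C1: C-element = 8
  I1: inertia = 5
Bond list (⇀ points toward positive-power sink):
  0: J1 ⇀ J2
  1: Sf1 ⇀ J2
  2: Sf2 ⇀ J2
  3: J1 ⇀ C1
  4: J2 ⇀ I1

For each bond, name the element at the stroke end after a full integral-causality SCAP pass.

b1 →Sf1  (Sf1 (Sf) sets flow on bond)
b2 →Sf2  (source Sf2 imposes f)
b3 →J1  (C1: C, integral causality)
b0 →J2  (J1: last free bond brings flow in)
b4 →I1  (J2 effort already set via bond 0)

β0 |J2
β1 |Sf1
β2 |Sf2
β3 |J1
β4 |I1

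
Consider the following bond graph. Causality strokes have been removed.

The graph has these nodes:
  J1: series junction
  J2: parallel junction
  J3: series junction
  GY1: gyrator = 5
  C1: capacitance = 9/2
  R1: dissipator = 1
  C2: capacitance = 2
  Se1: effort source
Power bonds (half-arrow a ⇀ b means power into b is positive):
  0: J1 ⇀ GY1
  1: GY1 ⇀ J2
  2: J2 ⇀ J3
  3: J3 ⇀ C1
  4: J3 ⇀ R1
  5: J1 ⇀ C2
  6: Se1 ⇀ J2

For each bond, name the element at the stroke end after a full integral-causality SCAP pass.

β0 |GY1
β1 |GY1
β2 |J3
β3 |J3
β4 |R1
β5 |J1
β6 |J2

β6 stroke at J2  (Se1 (Se) sets effort on bond)
β1 stroke at GY1  (common-e at J2 fixed by 6)
β2 stroke at J3  (0-jn J2 has e-setter on 6)
β0 stroke at GY1  (GY GY1: same side as bond 1)
β5 stroke at J1  (J1 flow already set via bond 0)
β3 stroke at J3  (C1 integral (e out))
β4 stroke at R1  (closing 1-jn rule on J3)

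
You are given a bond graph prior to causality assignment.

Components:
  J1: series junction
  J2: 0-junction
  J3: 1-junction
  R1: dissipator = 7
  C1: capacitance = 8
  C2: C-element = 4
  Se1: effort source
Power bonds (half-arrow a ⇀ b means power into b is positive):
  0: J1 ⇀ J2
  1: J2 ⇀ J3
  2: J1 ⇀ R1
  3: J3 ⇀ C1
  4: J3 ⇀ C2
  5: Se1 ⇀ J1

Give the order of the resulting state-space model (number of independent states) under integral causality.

bond 5 stroke→J1  (Se1 fixes effort; stroke away)
bond 3 stroke→J3  (C1 integral (e out))
bond 4 stroke→J3  (C2: C, integral causality)
bond 1 stroke→J2  (closing 1-jn rule on J3)
bond 0 stroke→J1  (common-e at J2 fixed by 1)
bond 2 stroke→R1  (J1 needs exactly one f-in)

2  (C1, C2 all integral)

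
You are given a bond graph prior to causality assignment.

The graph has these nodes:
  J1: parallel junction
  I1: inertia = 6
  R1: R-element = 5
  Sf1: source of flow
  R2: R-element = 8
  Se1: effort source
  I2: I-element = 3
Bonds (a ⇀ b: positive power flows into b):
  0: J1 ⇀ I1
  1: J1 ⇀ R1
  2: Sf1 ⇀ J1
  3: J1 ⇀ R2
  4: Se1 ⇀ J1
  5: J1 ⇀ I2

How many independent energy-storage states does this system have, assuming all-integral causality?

#2 |Sf1  (Sf1: flow source, stroke at near end)
#4 |J1  (Se1 fixes effort; stroke away)
#0 |I1  (0-jn J1 has e-setter on 4)
#1 |R1  (common-e at J1 fixed by 4)
#3 |R2  (J1: bond 4 brought effort, rest push out)
#5 |I2  (common-e at J1 fixed by 4)

2  (I1, I2 all integral)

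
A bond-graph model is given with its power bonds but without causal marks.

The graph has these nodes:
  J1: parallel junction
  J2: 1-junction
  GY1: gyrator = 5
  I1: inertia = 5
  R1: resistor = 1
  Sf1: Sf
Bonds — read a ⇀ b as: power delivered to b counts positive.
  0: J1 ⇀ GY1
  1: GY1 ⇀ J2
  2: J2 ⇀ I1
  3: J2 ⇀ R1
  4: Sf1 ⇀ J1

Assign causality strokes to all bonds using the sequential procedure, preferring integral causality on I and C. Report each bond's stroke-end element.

b4 →Sf1  (Sf1: flow source, stroke at near end)
b0 →J1  (closing 0-jn rule on J1)
b1 →J2  (GY GY1: same side as bond 0)
b2 →I1  (I1: I, integral causality)
b3 →J2  (J2 flow already set via bond 2)

bond 0 |J1
bond 1 |J2
bond 2 |I1
bond 3 |J2
bond 4 |Sf1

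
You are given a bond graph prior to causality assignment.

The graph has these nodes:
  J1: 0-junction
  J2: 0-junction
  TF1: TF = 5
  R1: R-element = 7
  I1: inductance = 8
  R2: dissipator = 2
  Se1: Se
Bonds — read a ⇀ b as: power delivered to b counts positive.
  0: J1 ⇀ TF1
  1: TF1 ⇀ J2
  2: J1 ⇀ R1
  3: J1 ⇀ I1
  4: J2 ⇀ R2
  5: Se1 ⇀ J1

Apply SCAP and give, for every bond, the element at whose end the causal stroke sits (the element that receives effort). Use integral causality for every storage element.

bond 0 stroke at TF1
bond 1 stroke at J2
bond 2 stroke at R1
bond 3 stroke at I1
bond 4 stroke at R2
bond 5 stroke at J1

bond 5 →J1  (source Se1 imposes e)
bond 0 →TF1  (J1 effort already set via bond 5)
bond 2 →R1  (J1: bond 5 brought effort, rest push out)
bond 3 →I1  (J1 effort already set via bond 5)
bond 1 →J2  (TF1 one-in-one-out from 0)
bond 4 →R2  (common-e at J2 fixed by 1)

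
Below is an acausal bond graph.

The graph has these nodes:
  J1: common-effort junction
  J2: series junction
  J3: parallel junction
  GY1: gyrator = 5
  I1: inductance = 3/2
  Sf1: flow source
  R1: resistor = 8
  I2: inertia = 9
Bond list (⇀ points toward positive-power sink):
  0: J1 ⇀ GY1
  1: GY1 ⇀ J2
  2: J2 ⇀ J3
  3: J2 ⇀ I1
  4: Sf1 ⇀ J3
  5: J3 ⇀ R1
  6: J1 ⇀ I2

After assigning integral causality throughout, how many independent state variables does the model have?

2  (I1, I2 all integral)

b4 stroke at Sf1  (Sf1: flow source, stroke at near end)
b3 stroke at I1  (I1 outputs flow p/I1)
b1 stroke at J2  (J2: bond 3 brought flow, rest push out)
b2 stroke at J2  (J2 flow already set via bond 3)
b5 stroke at J3  (closing 0-jn rule on J3)
b0 stroke at J1  (GY1 both-in/both-out from 1)
b6 stroke at I2  (common-e at J1 fixed by 0)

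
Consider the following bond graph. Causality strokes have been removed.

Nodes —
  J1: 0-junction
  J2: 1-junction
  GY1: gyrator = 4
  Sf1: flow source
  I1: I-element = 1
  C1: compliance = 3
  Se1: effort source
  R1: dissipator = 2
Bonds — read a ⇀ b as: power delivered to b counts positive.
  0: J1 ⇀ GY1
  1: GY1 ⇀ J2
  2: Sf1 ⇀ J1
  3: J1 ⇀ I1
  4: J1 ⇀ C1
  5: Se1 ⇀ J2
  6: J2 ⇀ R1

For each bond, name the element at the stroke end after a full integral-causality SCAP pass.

b2 |Sf1  (Sf1: flow source, stroke at near end)
b5 |J2  (Se1 fixes effort; stroke away)
b3 |I1  (I1 integral (f out))
b4 |J1  (prefer integral on C1)
b0 |GY1  (J1: bond 4 brought effort, rest push out)
b1 |GY1  (through GY1, causality inverts; strokes same side of GY1)
b6 |J2  (1-jn J2 has f-setter on 1)

b0 |GY1
b1 |GY1
b2 |Sf1
b3 |I1
b4 |J1
b5 |J2
b6 |J2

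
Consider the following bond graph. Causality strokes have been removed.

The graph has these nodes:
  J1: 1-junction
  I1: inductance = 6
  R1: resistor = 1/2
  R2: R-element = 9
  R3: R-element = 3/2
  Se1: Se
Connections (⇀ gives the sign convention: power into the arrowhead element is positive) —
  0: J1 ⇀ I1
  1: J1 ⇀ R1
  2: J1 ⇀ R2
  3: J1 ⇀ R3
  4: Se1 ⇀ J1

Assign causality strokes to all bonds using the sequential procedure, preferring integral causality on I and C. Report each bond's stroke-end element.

β4 →J1  (Se1 (Se) sets effort on bond)
β0 →I1  (prefer integral on I1)
β1 →J1  (common-f at J1 fixed by 0)
β2 →J1  (common-f at J1 fixed by 0)
β3 →J1  (common-f at J1 fixed by 0)

bond 0 stroke→I1
bond 1 stroke→J1
bond 2 stroke→J1
bond 3 stroke→J1
bond 4 stroke→J1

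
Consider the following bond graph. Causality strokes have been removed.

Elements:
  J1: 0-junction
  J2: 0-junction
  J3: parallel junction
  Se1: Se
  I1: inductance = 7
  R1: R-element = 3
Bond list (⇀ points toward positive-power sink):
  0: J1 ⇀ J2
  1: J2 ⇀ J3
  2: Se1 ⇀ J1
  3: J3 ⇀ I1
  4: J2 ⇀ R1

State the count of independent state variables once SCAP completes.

bond 2 |J1  (Se1: effort source, stroke at far end)
bond 0 |J2  (common-e at J1 fixed by 2)
bond 1 |J3  (J2 effort already set via bond 0)
bond 4 |R1  (J2 effort already set via bond 0)
bond 3 |I1  (J3: bond 1 brought effort, rest push out)

1  (I1 all integral)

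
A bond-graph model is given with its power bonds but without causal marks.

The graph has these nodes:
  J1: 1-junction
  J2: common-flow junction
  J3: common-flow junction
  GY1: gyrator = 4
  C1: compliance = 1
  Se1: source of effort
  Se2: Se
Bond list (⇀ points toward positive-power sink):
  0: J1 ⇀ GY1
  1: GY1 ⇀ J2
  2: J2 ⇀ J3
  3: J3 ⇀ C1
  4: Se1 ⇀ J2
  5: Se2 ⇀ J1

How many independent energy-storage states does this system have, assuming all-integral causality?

b4 stroke→J2  (Se1 (Se) sets effort on bond)
b5 stroke→J1  (Se2 (Se) sets effort on bond)
b0 stroke→GY1  (J1 needs exactly one f-in)
b1 stroke→GY1  (GY GY1: same side as bond 0)
b2 stroke→J2  (common-f at J2 fixed by 1)
b3 stroke→J3  (J3: bond 2 brought flow, rest push out)

1  (C1 all integral)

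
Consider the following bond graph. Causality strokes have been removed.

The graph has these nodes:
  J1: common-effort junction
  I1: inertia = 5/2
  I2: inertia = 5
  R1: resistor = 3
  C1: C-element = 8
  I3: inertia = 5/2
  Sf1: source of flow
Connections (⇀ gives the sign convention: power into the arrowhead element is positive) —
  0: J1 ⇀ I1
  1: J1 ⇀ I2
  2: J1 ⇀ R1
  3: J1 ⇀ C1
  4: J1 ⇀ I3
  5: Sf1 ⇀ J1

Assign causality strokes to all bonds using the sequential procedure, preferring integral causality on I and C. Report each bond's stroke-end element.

b0 stroke at I1
b1 stroke at I2
b2 stroke at R1
b3 stroke at J1
b4 stroke at I3
b5 stroke at Sf1

β5 |Sf1  (source Sf1 imposes f)
β0 |I1  (I1 outputs flow p/I1)
β1 |I2  (I2: I, integral causality)
β3 |J1  (C1: C, integral causality)
β2 |R1  (0-jn J1 has e-setter on 3)
β4 |I3  (J1 effort already set via bond 3)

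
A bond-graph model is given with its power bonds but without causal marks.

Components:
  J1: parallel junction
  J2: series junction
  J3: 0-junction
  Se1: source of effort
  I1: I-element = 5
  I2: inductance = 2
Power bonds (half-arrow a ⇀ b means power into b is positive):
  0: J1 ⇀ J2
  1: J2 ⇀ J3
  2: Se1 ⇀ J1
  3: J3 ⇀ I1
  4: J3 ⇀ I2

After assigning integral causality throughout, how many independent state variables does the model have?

β2 stroke→J1  (Se1 (Se) sets effort on bond)
β0 stroke→J2  (J1 effort already set via bond 2)
β1 stroke→J3  (J2 needs exactly one f-in)
β3 stroke→I1  (J3 effort already set via bond 1)
β4 stroke→I2  (common-e at J3 fixed by 1)

2  (I1, I2 all integral)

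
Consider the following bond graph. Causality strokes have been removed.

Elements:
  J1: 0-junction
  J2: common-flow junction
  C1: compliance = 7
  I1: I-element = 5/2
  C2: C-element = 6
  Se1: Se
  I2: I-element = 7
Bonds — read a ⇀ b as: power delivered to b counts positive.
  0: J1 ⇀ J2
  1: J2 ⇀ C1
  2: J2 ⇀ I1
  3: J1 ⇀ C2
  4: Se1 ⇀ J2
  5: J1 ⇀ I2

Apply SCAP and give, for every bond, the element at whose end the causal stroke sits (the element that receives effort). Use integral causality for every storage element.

b4 →J2  (Se1 fixes effort; stroke away)
b1 →J2  (C1 outputs effort q/C1)
b2 →I1  (I1 integral (f out))
b0 →J2  (J2 flow already set via bond 2)
b3 →J1  (C2 integral (e out))
b5 →I2  (common-e at J1 fixed by 3)

bond 0 stroke→J2
bond 1 stroke→J2
bond 2 stroke→I1
bond 3 stroke→J1
bond 4 stroke→J2
bond 5 stroke→I2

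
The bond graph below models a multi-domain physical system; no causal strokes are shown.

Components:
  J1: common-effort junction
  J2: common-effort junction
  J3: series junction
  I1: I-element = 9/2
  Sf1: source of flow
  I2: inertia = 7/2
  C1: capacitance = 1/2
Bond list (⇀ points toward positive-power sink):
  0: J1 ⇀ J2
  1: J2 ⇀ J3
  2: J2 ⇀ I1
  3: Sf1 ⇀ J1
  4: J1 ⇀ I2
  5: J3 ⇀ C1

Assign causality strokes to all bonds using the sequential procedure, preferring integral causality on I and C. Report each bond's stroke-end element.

bond 3 stroke→Sf1  (Sf1: flow source, stroke at near end)
bond 2 stroke→I1  (prefer integral on I1)
bond 4 stroke→I2  (I2 outputs flow p/I2)
bond 0 stroke→J1  (closing 0-jn rule on J1)
bond 1 stroke→J2  (J2 needs exactly one e-in)
bond 5 stroke→J3  (J3: bond 1 brought flow, rest push out)

#0 stroke→J1
#1 stroke→J2
#2 stroke→I1
#3 stroke→Sf1
#4 stroke→I2
#5 stroke→J3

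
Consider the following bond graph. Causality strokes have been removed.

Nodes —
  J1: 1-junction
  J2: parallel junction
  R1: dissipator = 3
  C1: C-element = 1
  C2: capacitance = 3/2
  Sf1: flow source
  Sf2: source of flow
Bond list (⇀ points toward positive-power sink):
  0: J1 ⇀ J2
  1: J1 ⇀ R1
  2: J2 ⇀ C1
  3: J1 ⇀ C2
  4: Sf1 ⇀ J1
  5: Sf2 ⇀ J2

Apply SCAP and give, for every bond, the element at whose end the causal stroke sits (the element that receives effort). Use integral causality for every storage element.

#0 stroke→J1
#1 stroke→J1
#2 stroke→J2
#3 stroke→J1
#4 stroke→Sf1
#5 stroke→Sf2

b4 stroke→Sf1  (Sf1 fixes flow; stroke at Sf1)
b5 stroke→Sf2  (Sf2 (Sf) sets flow on bond)
b0 stroke→J1  (J1 flow already set via bond 4)
b1 stroke→J1  (J1: bond 4 brought flow, rest push out)
b3 stroke→J1  (J1: bond 4 brought flow, rest push out)
b2 stroke→J2  (J2: last free bond brings effort in)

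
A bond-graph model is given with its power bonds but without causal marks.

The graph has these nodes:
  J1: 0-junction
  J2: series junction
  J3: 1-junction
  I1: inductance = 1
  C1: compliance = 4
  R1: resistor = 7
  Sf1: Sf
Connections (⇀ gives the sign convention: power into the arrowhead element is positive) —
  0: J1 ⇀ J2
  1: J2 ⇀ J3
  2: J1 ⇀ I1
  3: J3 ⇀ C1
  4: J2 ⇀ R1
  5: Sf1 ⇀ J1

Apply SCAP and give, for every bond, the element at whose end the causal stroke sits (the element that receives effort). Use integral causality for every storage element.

β5 stroke→Sf1  (Sf1 (Sf) sets flow on bond)
β2 stroke→I1  (prefer integral on I1)
β0 stroke→J1  (closing 0-jn rule on J1)
β1 stroke→J2  (J2: bond 0 brought flow, rest push out)
β4 stroke→J2  (J2: bond 0 brought flow, rest push out)
β3 stroke→J3  (common-f at J3 fixed by 1)

bond 0 →J1
bond 1 →J2
bond 2 →I1
bond 3 →J3
bond 4 →J2
bond 5 →Sf1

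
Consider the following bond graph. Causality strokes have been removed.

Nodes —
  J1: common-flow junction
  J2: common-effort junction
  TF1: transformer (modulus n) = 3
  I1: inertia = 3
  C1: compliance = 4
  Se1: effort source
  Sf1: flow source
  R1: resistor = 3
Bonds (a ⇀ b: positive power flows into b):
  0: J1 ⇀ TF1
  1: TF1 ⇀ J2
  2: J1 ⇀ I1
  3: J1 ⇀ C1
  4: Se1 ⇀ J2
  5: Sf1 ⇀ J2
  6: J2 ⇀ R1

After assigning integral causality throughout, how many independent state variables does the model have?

2  (C1, I1 all integral)

#4 stroke→J2  (Se1: effort source, stroke at far end)
#5 stroke→Sf1  (Sf1: flow source, stroke at near end)
#1 stroke→TF1  (J2 effort already set via bond 4)
#6 stroke→R1  (common-e at J2 fixed by 4)
#0 stroke→J1  (TF1 one-in-one-out from 1)
#2 stroke→I1  (prefer integral on I1)
#3 stroke→J1  (1-jn J1 has f-setter on 2)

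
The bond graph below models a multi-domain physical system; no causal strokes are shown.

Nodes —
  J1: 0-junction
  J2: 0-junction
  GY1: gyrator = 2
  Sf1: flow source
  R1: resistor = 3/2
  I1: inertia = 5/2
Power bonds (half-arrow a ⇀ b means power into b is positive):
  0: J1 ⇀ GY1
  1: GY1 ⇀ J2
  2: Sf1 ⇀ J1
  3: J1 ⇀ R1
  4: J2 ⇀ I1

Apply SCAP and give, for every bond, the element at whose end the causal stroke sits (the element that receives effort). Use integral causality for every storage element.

b0 stroke at J1
b1 stroke at J2
b2 stroke at Sf1
b3 stroke at R1
b4 stroke at I1

#2 stroke at Sf1  (Sf1: flow source, stroke at near end)
#4 stroke at I1  (I1 integral (f out))
#1 stroke at J2  (J2 needs exactly one e-in)
#0 stroke at J1  (through GY1, causality inverts; strokes same side of GY1)
#3 stroke at R1  (J1 effort already set via bond 0)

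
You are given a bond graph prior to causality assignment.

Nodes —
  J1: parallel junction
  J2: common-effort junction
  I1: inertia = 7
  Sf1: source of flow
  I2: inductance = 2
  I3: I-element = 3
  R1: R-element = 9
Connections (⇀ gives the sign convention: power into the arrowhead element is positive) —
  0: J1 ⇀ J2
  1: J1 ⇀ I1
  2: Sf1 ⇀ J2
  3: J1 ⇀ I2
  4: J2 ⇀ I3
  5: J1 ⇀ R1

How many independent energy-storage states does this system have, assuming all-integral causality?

b2 stroke at Sf1  (Sf1 (Sf) sets flow on bond)
b1 stroke at I1  (I1: I, integral causality)
b3 stroke at I2  (I2 outputs flow p/I2)
b4 stroke at I3  (I3: I, integral causality)
b0 stroke at J2  (J2 needs exactly one e-in)
b5 stroke at J1  (only one effort-in slot at J1)

3  (I1, I2, I3 all integral)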